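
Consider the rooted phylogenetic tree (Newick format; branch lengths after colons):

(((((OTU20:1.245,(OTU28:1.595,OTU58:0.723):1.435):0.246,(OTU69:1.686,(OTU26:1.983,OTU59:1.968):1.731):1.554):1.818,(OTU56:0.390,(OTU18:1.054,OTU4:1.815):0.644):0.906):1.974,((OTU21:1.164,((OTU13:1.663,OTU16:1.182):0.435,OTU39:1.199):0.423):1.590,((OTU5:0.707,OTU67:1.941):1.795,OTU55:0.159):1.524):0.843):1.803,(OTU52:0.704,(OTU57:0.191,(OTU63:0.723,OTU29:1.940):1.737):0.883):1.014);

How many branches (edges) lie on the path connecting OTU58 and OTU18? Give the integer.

7

The MRCA of OTU58 and OTU18 is the node subtending (((OTU20,(OTU28,OTU58)),(OTU69,(OTU26,OTU59))),(OTU56,(OTU18,OTU4))).
From OTU58 up to that node: 4 branches. From OTU18 up to the same node: 3 branches. Total: 4 + 3 = 7.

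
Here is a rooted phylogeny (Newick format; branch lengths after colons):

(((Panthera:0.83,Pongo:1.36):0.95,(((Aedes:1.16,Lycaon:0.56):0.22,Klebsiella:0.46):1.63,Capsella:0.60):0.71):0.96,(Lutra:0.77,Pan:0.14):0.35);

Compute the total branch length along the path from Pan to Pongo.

3.76

The path runs Pan → … → MRCA → … → Pongo; the MRCA is the root of the tree.
Branch lengths along that path: 0.14 + 0.35 + 0.96 + 0.95 + 1.36 = 3.76.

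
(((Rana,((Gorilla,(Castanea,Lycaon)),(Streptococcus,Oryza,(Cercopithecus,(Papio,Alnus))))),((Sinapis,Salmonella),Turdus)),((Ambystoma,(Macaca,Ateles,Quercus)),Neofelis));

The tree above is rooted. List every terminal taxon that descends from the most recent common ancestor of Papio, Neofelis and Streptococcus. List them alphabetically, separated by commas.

Tracing Papio: it sits inside (Papio,Alnus).
Tracing Neofelis: it sits inside ((Ambystoma,(Macaca,Ateles,Quercus)),Neofelis).
Tracing Streptococcus: it sits inside (Streptococcus,Oryza,(Cercopithecus,(Papio,Alnus))).
The smallest clade enclosing all 3 is the whole tree (their MRCA is the root), so the answer is all 17 tips in alphabetical order.

Alnus, Ambystoma, Ateles, Castanea, Cercopithecus, Gorilla, Lycaon, Macaca, Neofelis, Oryza, Papio, Quercus, Rana, Salmonella, Sinapis, Streptococcus, Turdus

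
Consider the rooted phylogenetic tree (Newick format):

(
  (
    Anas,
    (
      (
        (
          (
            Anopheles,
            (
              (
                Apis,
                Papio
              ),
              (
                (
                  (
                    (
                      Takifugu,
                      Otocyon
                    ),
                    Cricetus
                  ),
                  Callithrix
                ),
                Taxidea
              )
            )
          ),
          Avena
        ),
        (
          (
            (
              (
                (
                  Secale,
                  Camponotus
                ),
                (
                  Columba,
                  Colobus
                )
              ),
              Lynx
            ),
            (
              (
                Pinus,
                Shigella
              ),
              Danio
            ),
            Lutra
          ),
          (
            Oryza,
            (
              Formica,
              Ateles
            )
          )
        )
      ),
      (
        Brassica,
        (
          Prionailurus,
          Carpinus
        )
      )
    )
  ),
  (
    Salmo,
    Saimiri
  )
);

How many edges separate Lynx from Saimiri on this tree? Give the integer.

9

The MRCA of Lynx and Saimiri is the root of the tree.
From Lynx up to that node: 7 branches. From Saimiri up to the same node: 2 branches. Total: 7 + 2 = 9.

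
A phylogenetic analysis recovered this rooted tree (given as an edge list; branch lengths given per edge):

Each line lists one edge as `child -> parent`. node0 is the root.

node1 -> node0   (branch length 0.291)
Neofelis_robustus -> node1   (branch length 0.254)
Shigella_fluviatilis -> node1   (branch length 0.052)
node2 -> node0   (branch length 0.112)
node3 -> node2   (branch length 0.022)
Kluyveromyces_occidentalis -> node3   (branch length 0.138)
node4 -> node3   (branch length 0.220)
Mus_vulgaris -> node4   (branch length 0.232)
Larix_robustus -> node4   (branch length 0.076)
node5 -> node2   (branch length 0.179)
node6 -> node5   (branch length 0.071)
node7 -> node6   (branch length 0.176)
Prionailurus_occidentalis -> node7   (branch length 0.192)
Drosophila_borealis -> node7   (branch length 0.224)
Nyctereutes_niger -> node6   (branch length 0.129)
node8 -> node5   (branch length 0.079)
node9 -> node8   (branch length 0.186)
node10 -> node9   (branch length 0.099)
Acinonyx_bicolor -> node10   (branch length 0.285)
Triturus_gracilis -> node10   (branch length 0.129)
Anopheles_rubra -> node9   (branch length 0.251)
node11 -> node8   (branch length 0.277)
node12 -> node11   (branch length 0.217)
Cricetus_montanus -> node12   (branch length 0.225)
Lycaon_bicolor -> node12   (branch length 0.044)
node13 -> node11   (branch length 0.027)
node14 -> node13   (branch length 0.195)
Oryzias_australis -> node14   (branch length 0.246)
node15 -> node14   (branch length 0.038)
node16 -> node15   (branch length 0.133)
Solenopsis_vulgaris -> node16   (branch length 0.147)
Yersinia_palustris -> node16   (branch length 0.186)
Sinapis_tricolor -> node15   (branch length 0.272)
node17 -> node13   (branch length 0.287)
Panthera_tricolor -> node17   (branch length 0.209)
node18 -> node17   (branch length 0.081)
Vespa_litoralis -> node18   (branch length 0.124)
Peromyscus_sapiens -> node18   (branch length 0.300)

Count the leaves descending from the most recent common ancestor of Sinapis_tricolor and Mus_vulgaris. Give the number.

The MRCA of Sinapis_tricolor and Mus_vulgaris is the node subtending ((Kluyveromyces_occidentalis,(Mus_vulgaris,Larix_robustus)),(((Prionailurus_occidentalis,Drosophila_borealis),Nyctereutes_niger),(((Acinonyx_bicolor,Triturus_gracilis),Anopheles_rubra),((Cricetus_montanus,Lycaon_bicolor),((Oryzias_australis,((Solenopsis_vulgaris,Yersinia_palustris),Sinapis_tricolor)),(Panthera_tricolor,(Vespa_litoralis,Peromyscus_sapiens))))))).
That clade contains 18 terminal taxa: Acinonyx_bicolor, Anopheles_rubra, Cricetus_montanus, Drosophila_borealis, Kluyveromyces_occidentalis, Larix_robustus, Lycaon_bicolor, Mus_vulgaris, Nyctereutes_niger, Oryzias_australis, Panthera_tricolor, Peromyscus_sapiens, Prionailurus_occidentalis, Sinapis_tricolor, Solenopsis_vulgaris, Triturus_gracilis, Vespa_litoralis, Yersinia_palustris.

18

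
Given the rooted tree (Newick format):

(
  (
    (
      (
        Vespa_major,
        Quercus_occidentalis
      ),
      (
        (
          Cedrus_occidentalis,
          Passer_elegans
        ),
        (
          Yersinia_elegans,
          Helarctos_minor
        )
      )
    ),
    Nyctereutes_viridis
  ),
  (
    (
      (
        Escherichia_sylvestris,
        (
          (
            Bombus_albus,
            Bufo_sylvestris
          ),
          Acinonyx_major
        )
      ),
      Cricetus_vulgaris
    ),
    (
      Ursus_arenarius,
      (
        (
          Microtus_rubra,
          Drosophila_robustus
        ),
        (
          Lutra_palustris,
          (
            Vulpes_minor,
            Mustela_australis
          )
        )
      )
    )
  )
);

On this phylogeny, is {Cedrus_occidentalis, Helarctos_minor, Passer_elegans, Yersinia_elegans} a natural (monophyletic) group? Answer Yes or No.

The most recent common ancestor of these taxa subtends ((Cedrus_occidentalis,Passer_elegans),(Yersinia_elegans,Helarctos_minor)).
That clade has exactly 4 tips — every listed taxon and nothing else — so the group is monophyletic.

Yes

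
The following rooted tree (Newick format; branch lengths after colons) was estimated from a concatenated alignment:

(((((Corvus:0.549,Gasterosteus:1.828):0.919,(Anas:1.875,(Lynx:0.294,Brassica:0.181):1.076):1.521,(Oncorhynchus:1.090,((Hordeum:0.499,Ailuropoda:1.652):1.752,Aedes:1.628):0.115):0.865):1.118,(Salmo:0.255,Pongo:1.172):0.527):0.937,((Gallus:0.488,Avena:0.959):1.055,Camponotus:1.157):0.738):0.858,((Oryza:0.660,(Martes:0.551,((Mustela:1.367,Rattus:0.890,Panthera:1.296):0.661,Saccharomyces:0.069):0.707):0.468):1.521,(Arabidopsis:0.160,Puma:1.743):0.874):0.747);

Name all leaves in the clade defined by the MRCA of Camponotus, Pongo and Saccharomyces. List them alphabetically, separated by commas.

Tracing Camponotus: it sits inside ((Gallus,Avena),Camponotus).
Tracing Pongo: it sits inside (Salmo,Pongo).
Tracing Saccharomyces: it sits inside ((Mustela,Rattus,Panthera),Saccharomyces).
The smallest clade enclosing all 3 is the whole tree (their MRCA is the root), so the answer is all 22 tips in alphabetical order.

Aedes, Ailuropoda, Anas, Arabidopsis, Avena, Brassica, Camponotus, Corvus, Gallus, Gasterosteus, Hordeum, Lynx, Martes, Mustela, Oncorhynchus, Oryza, Panthera, Pongo, Puma, Rattus, Saccharomyces, Salmo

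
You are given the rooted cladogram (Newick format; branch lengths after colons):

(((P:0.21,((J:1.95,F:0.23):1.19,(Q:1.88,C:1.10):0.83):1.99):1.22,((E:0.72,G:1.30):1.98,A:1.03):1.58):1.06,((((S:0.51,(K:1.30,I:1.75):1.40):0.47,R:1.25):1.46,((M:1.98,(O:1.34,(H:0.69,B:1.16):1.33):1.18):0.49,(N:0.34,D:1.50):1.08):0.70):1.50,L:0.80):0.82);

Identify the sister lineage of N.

N attaches to the tree at the node subtending (N,D).
The other lineage descending from that same node — the sister group — is the single tip D.

D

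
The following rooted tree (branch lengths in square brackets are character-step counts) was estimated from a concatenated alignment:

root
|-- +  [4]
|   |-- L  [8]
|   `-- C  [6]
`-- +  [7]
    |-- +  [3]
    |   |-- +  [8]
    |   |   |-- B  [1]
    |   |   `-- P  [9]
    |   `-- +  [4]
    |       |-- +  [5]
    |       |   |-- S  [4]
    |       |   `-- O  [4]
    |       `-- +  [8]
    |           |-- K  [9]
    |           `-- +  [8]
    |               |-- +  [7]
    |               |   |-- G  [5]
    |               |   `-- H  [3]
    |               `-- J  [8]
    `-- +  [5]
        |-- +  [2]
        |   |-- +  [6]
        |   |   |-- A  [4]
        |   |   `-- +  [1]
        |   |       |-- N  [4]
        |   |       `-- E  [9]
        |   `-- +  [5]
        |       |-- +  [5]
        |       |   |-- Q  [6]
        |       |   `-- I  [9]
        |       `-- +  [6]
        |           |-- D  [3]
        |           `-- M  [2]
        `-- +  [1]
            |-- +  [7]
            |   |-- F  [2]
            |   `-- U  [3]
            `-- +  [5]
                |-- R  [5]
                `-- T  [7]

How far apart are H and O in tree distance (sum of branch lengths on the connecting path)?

The path runs H → … → MRCA → … → O; the MRCA is the node subtending ((S,O),(K,((G,H),J))).
Branch lengths along that path: 3 + 7 + 8 + 8 + 5 + 4 = 35.

35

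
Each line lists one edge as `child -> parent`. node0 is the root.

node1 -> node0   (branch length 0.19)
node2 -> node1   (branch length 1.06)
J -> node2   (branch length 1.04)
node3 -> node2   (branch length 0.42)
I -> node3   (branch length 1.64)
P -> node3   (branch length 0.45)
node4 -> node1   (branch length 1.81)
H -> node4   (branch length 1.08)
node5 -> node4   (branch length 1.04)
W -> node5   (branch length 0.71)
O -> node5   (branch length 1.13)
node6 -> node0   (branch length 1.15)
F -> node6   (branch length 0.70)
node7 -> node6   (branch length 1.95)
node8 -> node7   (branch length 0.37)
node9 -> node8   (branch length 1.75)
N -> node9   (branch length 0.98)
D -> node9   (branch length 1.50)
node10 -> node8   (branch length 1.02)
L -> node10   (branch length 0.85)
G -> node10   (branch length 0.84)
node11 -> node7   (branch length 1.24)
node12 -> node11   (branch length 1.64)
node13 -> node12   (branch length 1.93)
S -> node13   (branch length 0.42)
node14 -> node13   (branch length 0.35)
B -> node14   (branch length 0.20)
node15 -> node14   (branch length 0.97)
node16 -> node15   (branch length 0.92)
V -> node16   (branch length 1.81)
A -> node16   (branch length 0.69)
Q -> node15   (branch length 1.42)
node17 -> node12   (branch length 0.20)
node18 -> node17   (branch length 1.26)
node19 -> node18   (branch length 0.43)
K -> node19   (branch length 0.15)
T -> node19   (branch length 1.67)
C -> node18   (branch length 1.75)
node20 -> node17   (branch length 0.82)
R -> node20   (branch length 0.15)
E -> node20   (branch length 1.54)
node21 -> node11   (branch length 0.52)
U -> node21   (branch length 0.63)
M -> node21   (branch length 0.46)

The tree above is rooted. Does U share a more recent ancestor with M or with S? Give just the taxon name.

M

The MRCA of U and M subtends (U,M) (2 taxa).
The MRCA of U and S subtends (((S,(B,((V,A),Q))),(((K,T),C),(R,E))),(U,M)) (12 taxa).
The first is nested inside the second, so U shares a more recent common ancestor with M.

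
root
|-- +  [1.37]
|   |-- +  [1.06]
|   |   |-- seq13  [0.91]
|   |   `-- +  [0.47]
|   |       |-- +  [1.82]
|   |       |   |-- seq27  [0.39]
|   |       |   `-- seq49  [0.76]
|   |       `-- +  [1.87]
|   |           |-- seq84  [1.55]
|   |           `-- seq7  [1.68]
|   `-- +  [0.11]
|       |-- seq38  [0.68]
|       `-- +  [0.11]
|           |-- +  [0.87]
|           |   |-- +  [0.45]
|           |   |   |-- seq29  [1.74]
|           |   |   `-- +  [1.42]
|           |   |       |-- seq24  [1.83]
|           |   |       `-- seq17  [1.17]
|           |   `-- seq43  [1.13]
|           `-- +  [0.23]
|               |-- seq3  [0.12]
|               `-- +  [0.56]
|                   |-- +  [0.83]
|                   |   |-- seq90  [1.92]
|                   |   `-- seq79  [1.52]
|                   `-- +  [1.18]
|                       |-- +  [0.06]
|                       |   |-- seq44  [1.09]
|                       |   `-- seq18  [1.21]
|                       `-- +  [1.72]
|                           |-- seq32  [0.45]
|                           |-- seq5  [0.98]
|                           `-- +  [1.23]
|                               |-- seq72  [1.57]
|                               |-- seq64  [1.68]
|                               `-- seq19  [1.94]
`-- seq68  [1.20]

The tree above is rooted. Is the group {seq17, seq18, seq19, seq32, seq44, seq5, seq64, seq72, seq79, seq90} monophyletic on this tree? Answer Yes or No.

The MRCA of the listed taxa subtends (((seq29,(seq24,seq17)),seq43),(seq3,((seq90,seq79),((seq44,seq18),(seq32,seq5,(seq72,seq64,seq19)))))).
That clade also contains seq24, seq29, seq3, seq43, which are not in the proposed group, so the group is not monophyletic.

No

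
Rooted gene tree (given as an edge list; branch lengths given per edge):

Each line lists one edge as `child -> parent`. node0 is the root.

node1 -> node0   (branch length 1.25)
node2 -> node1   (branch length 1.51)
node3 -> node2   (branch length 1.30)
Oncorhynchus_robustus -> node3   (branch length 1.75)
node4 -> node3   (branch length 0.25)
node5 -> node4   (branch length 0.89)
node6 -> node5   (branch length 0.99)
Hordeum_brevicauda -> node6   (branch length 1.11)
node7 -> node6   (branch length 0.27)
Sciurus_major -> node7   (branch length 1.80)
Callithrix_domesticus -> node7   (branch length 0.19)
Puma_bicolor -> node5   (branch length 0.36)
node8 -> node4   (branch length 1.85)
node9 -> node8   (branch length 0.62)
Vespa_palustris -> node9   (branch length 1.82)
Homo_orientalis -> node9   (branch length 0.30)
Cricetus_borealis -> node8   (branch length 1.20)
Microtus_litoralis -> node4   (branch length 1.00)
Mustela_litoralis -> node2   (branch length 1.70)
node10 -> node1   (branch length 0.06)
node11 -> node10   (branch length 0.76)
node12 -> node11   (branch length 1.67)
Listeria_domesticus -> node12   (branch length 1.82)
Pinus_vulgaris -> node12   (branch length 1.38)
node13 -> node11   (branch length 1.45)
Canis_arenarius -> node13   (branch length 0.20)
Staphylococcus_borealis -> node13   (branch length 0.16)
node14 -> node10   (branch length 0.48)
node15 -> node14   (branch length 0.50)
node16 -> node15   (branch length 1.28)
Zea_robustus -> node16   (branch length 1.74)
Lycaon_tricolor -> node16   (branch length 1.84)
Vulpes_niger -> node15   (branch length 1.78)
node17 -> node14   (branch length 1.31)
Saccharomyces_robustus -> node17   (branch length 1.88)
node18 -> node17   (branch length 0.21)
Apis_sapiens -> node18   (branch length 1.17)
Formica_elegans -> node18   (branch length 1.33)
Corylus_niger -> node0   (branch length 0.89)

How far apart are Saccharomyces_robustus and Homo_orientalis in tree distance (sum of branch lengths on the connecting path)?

9.56

The path runs Saccharomyces_robustus → … → MRCA → … → Homo_orientalis; the MRCA is the node subtending (((Oncorhynchus_robustus,(((Hordeum_brevicauda,(Sciurus_major,Callithrix_domesticus)),Puma_bicolor),((Vespa_palustris,Homo_orientalis),Cricetus_borealis),Microtus_litoralis)),Mustela_litoralis),(((Listeria_domesticus,Pinus_vulgaris),(Canis_arenarius,Staphylococcus_borealis)),(((Zea_robustus,Lycaon_tricolor),Vulpes_niger),(Saccharomyces_robustus,(Apis_sapiens,Formica_elegans))))).
Branch lengths along that path: 1.88 + 1.31 + 0.48 + 0.06 + 1.51 + 1.30 + 0.25 + 1.85 + 0.62 + 0.30 = 9.56.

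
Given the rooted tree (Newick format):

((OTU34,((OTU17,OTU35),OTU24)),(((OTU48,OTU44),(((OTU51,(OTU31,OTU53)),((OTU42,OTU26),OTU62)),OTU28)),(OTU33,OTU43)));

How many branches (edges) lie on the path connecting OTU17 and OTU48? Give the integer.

8

The MRCA of OTU17 and OTU48 is the root of the tree.
From OTU17 up to that node: 4 branches. From OTU48 up to the same node: 4 branches. Total: 4 + 4 = 8.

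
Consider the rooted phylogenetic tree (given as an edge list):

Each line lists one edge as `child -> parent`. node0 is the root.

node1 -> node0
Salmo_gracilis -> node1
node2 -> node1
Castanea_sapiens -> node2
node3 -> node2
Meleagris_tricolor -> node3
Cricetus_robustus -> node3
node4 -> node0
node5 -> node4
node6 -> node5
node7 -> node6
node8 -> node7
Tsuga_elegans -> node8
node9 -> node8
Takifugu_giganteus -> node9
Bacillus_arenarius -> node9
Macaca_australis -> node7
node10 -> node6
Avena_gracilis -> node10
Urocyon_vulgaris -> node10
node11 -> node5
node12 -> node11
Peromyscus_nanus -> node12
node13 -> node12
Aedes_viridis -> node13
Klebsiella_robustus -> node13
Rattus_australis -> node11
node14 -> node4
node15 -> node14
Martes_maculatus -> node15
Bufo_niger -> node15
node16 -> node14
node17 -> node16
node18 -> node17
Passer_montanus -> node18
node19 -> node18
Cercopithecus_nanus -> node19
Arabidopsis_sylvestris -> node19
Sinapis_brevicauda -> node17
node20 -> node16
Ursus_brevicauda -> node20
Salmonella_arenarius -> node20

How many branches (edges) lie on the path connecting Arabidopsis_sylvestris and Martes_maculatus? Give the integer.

7

The MRCA of Arabidopsis_sylvestris and Martes_maculatus is the node subtending ((Martes_maculatus,Bufo_niger),(((Passer_montanus,(Cercopithecus_nanus,Arabidopsis_sylvestris)),Sinapis_brevicauda),(Ursus_brevicauda,Salmonella_arenarius))).
From Arabidopsis_sylvestris up to that node: 5 branches. From Martes_maculatus up to the same node: 2 branches. Total: 5 + 2 = 7.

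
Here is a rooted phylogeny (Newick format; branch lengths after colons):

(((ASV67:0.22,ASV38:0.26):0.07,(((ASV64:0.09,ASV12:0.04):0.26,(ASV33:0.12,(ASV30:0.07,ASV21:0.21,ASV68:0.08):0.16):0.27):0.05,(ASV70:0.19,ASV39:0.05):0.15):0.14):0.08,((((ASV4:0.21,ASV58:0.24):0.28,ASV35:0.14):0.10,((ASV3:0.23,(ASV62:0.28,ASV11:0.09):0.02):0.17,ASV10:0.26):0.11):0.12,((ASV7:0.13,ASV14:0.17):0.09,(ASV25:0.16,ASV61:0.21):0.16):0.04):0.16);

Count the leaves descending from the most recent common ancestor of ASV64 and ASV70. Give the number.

The MRCA of ASV64 and ASV70 is the node subtending (((ASV64,ASV12),(ASV33,(ASV30,ASV21,ASV68))),(ASV70,ASV39)).
That clade contains 8 terminal taxa: ASV12, ASV21, ASV30, ASV33, ASV39, ASV64, ASV68, ASV70.

8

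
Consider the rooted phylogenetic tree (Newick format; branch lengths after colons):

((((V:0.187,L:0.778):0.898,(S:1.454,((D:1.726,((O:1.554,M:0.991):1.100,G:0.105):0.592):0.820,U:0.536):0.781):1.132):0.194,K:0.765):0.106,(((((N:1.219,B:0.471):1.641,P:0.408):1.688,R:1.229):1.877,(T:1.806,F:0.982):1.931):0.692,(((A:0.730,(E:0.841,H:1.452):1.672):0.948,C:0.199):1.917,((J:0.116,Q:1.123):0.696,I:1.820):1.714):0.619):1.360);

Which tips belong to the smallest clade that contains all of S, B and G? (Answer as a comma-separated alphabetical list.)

A, B, C, D, E, F, G, H, I, J, K, L, M, N, O, P, Q, R, S, T, U, V

Tracing S: it sits inside (S,((D,((O,M),G)),U)).
Tracing B: it sits inside (N,B).
Tracing G: it sits inside ((O,M),G).
The smallest clade enclosing all 3 is the whole tree (their MRCA is the root), so the answer is all 22 tips in alphabetical order.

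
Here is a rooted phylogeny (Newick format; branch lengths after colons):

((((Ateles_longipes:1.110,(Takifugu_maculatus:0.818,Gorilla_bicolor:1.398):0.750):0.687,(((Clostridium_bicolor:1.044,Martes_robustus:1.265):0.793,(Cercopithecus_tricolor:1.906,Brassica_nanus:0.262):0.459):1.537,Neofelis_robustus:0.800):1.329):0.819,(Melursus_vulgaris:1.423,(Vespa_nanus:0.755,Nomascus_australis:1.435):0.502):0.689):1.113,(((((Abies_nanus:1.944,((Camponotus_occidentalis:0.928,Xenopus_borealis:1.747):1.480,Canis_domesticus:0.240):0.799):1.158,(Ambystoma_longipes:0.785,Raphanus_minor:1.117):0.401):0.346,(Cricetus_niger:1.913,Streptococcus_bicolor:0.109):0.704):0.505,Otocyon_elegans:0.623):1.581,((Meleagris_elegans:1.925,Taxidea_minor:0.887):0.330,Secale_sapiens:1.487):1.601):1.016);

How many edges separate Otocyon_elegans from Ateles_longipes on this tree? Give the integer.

7

The MRCA of Otocyon_elegans and Ateles_longipes is the root of the tree.
From Otocyon_elegans up to that node: 3 branches. From Ateles_longipes up to the same node: 4 branches. Total: 3 + 4 = 7.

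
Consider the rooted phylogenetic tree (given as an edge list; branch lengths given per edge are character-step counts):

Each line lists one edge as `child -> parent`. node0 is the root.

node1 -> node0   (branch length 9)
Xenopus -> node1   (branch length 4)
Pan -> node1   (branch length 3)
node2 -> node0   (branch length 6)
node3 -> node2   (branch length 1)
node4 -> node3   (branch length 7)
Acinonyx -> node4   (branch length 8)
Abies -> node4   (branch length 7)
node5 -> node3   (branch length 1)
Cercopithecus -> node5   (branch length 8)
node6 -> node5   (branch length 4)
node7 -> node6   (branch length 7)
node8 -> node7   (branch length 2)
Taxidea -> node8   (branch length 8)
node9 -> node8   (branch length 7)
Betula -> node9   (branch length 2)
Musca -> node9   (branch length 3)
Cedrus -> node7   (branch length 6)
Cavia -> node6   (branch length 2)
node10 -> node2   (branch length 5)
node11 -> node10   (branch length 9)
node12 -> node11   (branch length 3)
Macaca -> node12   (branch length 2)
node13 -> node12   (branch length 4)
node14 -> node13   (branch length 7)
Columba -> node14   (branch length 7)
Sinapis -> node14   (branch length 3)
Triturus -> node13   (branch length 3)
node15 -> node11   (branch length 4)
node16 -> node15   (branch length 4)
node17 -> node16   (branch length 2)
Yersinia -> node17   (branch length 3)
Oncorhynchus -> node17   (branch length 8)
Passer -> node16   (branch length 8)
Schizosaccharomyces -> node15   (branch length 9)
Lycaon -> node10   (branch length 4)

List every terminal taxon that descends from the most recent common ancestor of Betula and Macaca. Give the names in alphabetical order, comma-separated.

Abies, Acinonyx, Betula, Cavia, Cedrus, Cercopithecus, Columba, Lycaon, Macaca, Musca, Oncorhynchus, Passer, Schizosaccharomyces, Sinapis, Taxidea, Triturus, Yersinia

Tracing Betula: it sits inside (Betula,Musca).
Tracing Macaca: it sits inside (Macaca,((Columba,Sinapis),Triturus)).
The smallest clade enclosing both is (((Acinonyx,Abies),(Cercopithecus,(((Taxidea,(Betula,Musca)),Cedrus),Cavia))),(((Macaca,((Columba,Sinapis),Triturus)),(((Yersinia,Oncorhynchus),Passer),Schizosaccharomyces)),Lycaon)); the answer is its 17 terminal taxa in alphabetical order.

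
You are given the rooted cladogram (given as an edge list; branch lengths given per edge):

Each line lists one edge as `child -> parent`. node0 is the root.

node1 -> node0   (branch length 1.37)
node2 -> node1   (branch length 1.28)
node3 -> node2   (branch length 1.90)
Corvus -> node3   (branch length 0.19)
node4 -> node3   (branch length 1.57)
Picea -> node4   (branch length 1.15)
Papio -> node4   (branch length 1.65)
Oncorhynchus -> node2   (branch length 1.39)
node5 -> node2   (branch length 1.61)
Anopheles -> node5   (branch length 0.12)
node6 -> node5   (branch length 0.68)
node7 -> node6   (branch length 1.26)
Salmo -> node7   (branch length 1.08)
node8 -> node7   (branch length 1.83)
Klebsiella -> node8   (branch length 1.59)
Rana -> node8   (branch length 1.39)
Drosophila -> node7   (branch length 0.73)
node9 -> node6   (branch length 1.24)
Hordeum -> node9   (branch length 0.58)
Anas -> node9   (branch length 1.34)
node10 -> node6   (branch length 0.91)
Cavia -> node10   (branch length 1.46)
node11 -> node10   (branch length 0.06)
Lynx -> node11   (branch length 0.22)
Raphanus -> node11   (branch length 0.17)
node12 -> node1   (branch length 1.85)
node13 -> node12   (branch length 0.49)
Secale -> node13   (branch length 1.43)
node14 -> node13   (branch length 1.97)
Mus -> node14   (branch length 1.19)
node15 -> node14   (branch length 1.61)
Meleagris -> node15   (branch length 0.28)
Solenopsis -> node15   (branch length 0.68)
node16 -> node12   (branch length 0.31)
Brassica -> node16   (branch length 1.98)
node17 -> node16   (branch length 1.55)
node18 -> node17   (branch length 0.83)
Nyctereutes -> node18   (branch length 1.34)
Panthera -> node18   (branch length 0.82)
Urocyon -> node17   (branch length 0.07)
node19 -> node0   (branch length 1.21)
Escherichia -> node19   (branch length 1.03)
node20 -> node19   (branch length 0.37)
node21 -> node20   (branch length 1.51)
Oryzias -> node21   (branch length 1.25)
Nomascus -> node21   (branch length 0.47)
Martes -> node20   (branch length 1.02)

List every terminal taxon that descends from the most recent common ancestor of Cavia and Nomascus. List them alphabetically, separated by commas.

Tracing Cavia: it sits inside (Cavia,(Lynx,Raphanus)).
Tracing Nomascus: it sits inside (Oryzias,Nomascus).
The smallest clade enclosing both is the whole tree (their MRCA is the root), so the answer is all 26 tips in alphabetical order.

Anas, Anopheles, Brassica, Cavia, Corvus, Drosophila, Escherichia, Hordeum, Klebsiella, Lynx, Martes, Meleagris, Mus, Nomascus, Nyctereutes, Oncorhynchus, Oryzias, Panthera, Papio, Picea, Rana, Raphanus, Salmo, Secale, Solenopsis, Urocyon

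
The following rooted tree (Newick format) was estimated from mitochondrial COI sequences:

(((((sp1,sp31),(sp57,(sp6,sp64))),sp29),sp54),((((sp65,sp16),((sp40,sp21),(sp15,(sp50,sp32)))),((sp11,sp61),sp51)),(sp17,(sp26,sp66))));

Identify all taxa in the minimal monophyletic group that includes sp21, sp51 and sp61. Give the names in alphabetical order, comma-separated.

Tracing sp21: it sits inside (sp40,sp21).
Tracing sp51: it sits inside ((sp11,sp61),sp51).
Tracing sp61: it sits inside (sp11,sp61).
The smallest clade enclosing all 3 is (((sp65,sp16),((sp40,sp21),(sp15,(sp50,sp32)))),((sp11,sp61),sp51)); the answer is its 10 terminal taxa in alphabetical order.

sp11, sp15, sp16, sp21, sp32, sp40, sp50, sp51, sp61, sp65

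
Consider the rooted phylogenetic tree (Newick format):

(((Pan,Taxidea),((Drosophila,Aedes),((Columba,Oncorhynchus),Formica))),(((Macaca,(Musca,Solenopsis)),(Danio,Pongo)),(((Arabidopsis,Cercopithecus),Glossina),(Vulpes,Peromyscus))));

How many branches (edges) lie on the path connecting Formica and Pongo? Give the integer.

8

The MRCA of Formica and Pongo is the root of the tree.
From Formica up to that node: 4 branches. From Pongo up to the same node: 4 branches. Total: 4 + 4 = 8.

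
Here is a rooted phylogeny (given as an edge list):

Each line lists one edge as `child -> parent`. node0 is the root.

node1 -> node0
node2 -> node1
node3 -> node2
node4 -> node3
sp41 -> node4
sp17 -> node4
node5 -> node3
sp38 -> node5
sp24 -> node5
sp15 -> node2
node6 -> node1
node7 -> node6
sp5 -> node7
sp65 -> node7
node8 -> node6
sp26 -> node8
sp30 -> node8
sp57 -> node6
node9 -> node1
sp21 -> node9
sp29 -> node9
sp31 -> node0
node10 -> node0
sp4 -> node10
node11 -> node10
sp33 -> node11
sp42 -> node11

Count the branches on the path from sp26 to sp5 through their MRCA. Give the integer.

4

The MRCA of sp26 and sp5 is the node subtending ((sp5,sp65),(sp26,sp30),sp57).
From sp26 up to that node: 2 branches. From sp5 up to the same node: 2 branches. Total: 2 + 2 = 4.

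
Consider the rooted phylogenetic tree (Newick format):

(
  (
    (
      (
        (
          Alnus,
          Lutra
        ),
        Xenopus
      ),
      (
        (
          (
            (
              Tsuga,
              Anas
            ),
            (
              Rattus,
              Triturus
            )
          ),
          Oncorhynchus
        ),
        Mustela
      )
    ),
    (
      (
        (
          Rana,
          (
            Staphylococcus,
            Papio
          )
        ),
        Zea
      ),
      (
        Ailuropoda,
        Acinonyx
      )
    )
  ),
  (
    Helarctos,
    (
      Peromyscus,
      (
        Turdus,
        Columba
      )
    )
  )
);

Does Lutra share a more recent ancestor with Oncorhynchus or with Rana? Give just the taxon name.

Oncorhynchus

The MRCA of Lutra and Oncorhynchus subtends (((Alnus,Lutra),Xenopus),((((Tsuga,Anas),(Rattus,Triturus)),Oncorhynchus),Mustela)) (9 taxa).
The MRCA of Lutra and Rana subtends ((((Alnus,Lutra),Xenopus),((((Tsuga,Anas),(Rattus,Triturus)),Oncorhynchus),Mustela)),(((Rana,(Staphylococcus,Papio)),Zea),(Ailuropoda,Acinonyx))) (15 taxa).
The first is nested inside the second, so Lutra shares a more recent common ancestor with Oncorhynchus.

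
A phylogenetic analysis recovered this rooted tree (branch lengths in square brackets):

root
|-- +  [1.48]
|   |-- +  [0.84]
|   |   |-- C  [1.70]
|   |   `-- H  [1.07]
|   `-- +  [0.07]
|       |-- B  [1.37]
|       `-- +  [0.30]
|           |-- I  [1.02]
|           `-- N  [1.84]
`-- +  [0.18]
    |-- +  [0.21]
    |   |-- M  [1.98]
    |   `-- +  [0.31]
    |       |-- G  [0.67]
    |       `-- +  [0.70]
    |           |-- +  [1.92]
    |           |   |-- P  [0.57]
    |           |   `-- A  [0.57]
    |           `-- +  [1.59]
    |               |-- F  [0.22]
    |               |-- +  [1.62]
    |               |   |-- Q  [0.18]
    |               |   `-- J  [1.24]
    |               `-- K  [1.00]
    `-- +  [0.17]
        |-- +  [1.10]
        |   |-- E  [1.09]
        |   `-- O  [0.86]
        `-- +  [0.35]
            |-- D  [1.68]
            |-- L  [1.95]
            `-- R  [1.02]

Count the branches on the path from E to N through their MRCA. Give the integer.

The MRCA of E and N is the root of the tree.
From E up to that node: 4 branches. From N up to the same node: 4 branches. Total: 4 + 4 = 8.

8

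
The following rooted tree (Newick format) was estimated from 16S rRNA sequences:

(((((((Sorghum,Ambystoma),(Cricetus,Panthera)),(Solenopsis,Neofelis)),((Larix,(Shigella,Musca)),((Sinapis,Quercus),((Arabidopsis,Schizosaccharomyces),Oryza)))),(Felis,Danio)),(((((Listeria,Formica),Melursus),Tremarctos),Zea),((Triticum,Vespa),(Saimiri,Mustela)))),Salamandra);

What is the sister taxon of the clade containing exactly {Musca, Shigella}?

Larix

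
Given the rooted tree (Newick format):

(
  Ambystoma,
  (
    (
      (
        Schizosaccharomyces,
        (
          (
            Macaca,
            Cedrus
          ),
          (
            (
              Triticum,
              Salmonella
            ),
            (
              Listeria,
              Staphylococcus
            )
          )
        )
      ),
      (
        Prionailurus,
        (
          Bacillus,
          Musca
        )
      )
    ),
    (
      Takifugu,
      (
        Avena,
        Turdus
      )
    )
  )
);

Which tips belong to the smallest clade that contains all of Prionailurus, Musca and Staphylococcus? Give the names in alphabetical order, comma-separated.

Tracing Prionailurus: it sits inside (Prionailurus,(Bacillus,Musca)).
Tracing Musca: it sits inside (Bacillus,Musca).
Tracing Staphylococcus: it sits inside (Listeria,Staphylococcus).
The smallest clade enclosing all 3 is ((Schizosaccharomyces,((Macaca,Cedrus),((Triticum,Salmonella),(Listeria,Staphylococcus)))),(Prionailurus,(Bacillus,Musca))); the answer is its 10 terminal taxa in alphabetical order.

Bacillus, Cedrus, Listeria, Macaca, Musca, Prionailurus, Salmonella, Schizosaccharomyces, Staphylococcus, Triticum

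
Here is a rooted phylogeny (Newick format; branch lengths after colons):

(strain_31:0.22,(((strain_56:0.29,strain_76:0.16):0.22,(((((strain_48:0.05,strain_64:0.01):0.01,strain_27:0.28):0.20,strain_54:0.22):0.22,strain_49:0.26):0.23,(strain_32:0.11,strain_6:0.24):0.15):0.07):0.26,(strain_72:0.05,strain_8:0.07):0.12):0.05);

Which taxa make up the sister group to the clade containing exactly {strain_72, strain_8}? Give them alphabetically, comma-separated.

strain_27, strain_32, strain_48, strain_49, strain_54, strain_56, strain_6, strain_64, strain_76

The clade containing exactly {strain_72, strain_8} attaches to the tree at the node subtending (((strain_56,strain_76),(((((strain_48,strain_64),strain_27),strain_54),strain_49),(strain_32,strain_6))),(strain_72,strain_8)).
The other lineage descending from that same node — the sister group — is ((strain_56,strain_76),(((((strain_48,strain_64),strain_27),strain_54),strain_49),(strain_32,strain_6))); its 9 tips in alphabetical order are the answer.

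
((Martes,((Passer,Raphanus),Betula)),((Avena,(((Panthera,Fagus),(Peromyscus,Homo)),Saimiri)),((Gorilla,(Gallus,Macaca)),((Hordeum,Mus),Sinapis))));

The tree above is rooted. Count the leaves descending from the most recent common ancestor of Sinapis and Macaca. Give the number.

The MRCA of Sinapis and Macaca is the node subtending ((Gorilla,(Gallus,Macaca)),((Hordeum,Mus),Sinapis)).
That clade contains 6 terminal taxa: Gallus, Gorilla, Hordeum, Macaca, Mus, Sinapis.

6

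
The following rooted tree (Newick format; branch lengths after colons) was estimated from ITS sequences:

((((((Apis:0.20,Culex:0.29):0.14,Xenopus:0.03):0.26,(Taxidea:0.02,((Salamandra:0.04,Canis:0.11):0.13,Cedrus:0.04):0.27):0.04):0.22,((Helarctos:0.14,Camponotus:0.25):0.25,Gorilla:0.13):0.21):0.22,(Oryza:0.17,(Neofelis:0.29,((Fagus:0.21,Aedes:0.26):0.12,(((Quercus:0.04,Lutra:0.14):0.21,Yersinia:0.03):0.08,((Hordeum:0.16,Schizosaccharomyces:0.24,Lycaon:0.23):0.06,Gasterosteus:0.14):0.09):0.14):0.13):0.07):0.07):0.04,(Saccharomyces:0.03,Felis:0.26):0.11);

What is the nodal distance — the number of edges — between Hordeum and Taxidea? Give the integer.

The MRCA of Hordeum and Taxidea is the node subtending (((((Apis,Culex),Xenopus),(Taxidea,((Salamandra,Canis),Cedrus))),((Helarctos,Camponotus),Gorilla)),(Oryza,(Neofelis,((Fagus,Aedes),(((Quercus,Lutra),Yersinia),((Hordeum,Schizosaccharomyces,Lycaon),Gasterosteus)))))).
From Hordeum up to that node: 7 branches. From Taxidea up to the same node: 4 branches. Total: 7 + 4 = 11.

11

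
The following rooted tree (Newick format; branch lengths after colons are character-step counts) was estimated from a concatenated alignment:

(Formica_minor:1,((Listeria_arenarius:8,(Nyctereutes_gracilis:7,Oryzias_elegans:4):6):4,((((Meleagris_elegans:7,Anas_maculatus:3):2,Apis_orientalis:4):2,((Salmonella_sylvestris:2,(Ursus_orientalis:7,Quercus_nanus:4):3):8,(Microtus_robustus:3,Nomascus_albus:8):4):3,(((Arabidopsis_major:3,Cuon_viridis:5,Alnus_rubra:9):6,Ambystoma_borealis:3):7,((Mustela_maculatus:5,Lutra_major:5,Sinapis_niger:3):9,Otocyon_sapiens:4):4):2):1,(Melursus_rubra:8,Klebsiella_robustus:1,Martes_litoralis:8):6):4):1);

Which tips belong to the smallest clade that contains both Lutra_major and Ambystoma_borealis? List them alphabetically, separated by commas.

Tracing Lutra_major: it sits inside (Mustela_maculatus,Lutra_major,Sinapis_niger).
Tracing Ambystoma_borealis: it sits inside ((Arabidopsis_major,Cuon_viridis,Alnus_rubra),Ambystoma_borealis).
The smallest clade enclosing both is (((Arabidopsis_major,Cuon_viridis,Alnus_rubra),Ambystoma_borealis),((Mustela_maculatus,Lutra_major,Sinapis_niger),Otocyon_sapiens)); the answer is its 8 terminal taxa in alphabetical order.

Alnus_rubra, Ambystoma_borealis, Arabidopsis_major, Cuon_viridis, Lutra_major, Mustela_maculatus, Otocyon_sapiens, Sinapis_niger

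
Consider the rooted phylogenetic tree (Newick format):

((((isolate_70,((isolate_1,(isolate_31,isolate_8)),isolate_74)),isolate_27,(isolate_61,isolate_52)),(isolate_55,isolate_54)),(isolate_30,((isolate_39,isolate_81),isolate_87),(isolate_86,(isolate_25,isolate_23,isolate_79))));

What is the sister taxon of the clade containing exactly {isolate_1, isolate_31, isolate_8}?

isolate_74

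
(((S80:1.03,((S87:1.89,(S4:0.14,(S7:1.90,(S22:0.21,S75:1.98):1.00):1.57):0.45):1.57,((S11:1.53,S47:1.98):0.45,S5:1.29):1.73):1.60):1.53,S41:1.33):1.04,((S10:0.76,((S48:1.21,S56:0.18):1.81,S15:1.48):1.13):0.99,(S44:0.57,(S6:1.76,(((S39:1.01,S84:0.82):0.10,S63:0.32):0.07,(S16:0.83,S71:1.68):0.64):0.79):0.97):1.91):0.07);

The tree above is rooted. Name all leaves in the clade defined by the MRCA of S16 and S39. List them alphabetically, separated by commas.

S16, S39, S63, S71, S84

Tracing S16: it sits inside (S16,S71).
Tracing S39: it sits inside (S39,S84).
The smallest clade enclosing both is (((S39,S84),S63),(S16,S71)); the answer is its 5 terminal taxa in alphabetical order.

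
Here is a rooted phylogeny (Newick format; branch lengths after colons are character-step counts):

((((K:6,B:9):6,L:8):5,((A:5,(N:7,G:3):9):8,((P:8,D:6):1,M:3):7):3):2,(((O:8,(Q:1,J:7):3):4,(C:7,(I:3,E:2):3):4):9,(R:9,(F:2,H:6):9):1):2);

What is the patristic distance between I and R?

The path runs I → … → MRCA → … → R; the MRCA is the node subtending (((O,(Q,J)),(C,(I,E))),(R,(F,H))).
Branch lengths along that path: 3 + 3 + 4 + 9 + 1 + 9 = 29.

29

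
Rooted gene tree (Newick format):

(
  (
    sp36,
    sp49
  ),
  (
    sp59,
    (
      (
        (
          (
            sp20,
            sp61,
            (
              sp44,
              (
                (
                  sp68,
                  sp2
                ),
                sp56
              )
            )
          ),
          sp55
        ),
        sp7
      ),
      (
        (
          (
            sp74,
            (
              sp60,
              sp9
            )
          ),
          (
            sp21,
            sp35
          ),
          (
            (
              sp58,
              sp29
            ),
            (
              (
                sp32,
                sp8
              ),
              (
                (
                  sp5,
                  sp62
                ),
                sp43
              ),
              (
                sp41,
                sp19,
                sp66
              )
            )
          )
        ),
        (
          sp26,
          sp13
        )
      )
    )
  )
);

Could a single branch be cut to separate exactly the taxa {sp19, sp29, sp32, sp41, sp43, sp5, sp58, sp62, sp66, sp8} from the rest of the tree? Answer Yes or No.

The most recent common ancestor of these taxa subtends ((sp58,sp29),((sp32,sp8),((sp5,sp62),sp43),(sp41,sp19,sp66))).
That clade has exactly 10 tips — every listed taxon and nothing else — so the group is monophyletic.

Yes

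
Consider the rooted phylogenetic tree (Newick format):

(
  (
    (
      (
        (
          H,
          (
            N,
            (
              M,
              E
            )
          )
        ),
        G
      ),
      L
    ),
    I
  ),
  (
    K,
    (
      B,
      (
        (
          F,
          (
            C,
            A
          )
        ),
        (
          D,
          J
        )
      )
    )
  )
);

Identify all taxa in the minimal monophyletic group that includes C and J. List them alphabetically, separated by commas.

A, C, D, F, J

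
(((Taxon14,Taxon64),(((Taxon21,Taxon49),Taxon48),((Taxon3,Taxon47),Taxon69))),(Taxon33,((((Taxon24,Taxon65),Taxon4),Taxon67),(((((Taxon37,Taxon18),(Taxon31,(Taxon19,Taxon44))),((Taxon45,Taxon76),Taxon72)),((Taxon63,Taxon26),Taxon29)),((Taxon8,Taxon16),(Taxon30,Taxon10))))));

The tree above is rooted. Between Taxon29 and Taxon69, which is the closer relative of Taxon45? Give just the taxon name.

Taxon29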